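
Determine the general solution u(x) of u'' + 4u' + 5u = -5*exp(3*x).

Characteristic equation r² + 4r + 5 = 0 has discriminant (4)² - 4·(5) = -4 < 0, so r = -2 ± i.
Hence u_h = C1*cos(x)*exp(-2*x) + C2*exp(-2*x)*sin(x).
Try u_p = A*exp(3*x). Substituting into the equation and dividing by exp(3*x) gives A = -5/26, so u_p = -5*exp(3*x)/26.

u = -5*exp(3*x)/26 + C1*cos(x)*exp(-2*x) + C2*exp(-2*x)*sin(x)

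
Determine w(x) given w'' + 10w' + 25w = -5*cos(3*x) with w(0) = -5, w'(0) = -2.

w = -1425*exp(-5*x)/289 - 75*sin(3*x)/578 - 20*cos(3*x)/289 - 893*x*exp(-5*x)/34

Characteristic equation r² + 10r + 25 = 0 has discriminant (10)² - 4·(25) = 0, so r = -5 is a repeated root.
Hence w_h = (C1 + C2*x)*exp(-5*x).
Try w_p = A*cos(3*x) + B*sin(3*x). Substituting and equating the coefficients of cos(3x) and sin(3x) gives A = -20/289, B = -75/578, so w_p = -75*sin(3*x)/578 - 20*cos(3*x)/289.
General solution: w = -75*sin(3*x)/578 - 20*cos(3*x)/289 + C1*exp(-5*x) + C2*x*exp(-5*x).
Apply the initial conditions: w(0) = -20/289 + C1 = -5 and w'(0) = -225/578 + C2 - 5*C1 = -2. Solving gives C1 = -1425/289, C2 = -893/34.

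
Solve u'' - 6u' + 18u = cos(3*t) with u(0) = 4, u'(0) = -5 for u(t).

u = -2*sin(3*t)/45 + cos(3*t)/45 - 28*exp(3*t)*sin(3*t)/5 + 179*cos(3*t)*exp(3*t)/45

Characteristic equation r² - 6r + 18 = 0 has discriminant (-6)² - 4·(18) = -36 < 0, so r = 3 ± 3i.
Hence u_h = C1*cos(3*t)*exp(3*t) + C2*exp(3*t)*sin(3*t).
Try u_p = A*cos(3*t) + B*sin(3*t). Substituting and equating the coefficients of cos(3t) and sin(3t) gives A = 1/45, B = -2/45, so u_p = -2*sin(3*t)/45 + cos(3*t)/45.
General solution: u = -2*sin(3*t)/45 + cos(3*t)/45 + C1*cos(3*t)*exp(3*t) + C2*exp(3*t)*sin(3*t).
Apply the initial conditions: u(0) = 1/45 + C1 = 4 and u'(0) = -2/15 + 3*C1 + 3*C2 = -5. Solving gives C1 = 179/45, C2 = -28/5.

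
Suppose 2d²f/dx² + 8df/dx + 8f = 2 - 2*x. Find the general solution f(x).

f = 1/2 - x/4 + C1*exp(-2*x) + C2*x*exp(-2*x)

Divide through by 2: f'' + 4f' + 4f = 1 - x.
Characteristic equation r² + 4r + 4 = 0 has discriminant (4)² - 4·(4) = 0, so r = -2 is a repeated root.
Hence f_h = (C1 + C2*x)*exp(-2*x).
For the particular solution try f_p = A0 + A1*x. Substituting and matching coefficients of each power of x gives A0 = 1/2, A1 = -1/4, so f_p = 1/2 - x/4.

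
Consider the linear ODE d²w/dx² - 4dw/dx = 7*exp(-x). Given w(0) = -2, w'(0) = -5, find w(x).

w = -5/2 - 9*exp(4*x)/10 + 7*exp(-x)/5

Characteristic equation r² - 4r = 0 factors as (r - 4)r = 0, so r = 4, 0.
Hence w_h = C1*exp(4*x) + C2.
Try w_p = A*exp(-x). Substituting into the equation and dividing by exp(-x) gives A = 7/5, so w_p = 7*exp(-x)/5.
General solution: w = C2 + 7*exp(-x)/5 + C1*exp(4*x).
Apply the initial conditions: w(0) = 7/5 + C1 + C2 = -2 and w'(0) = -7/5 + 4*C1 = -5. Solving gives C1 = -9/10, C2 = -5/2.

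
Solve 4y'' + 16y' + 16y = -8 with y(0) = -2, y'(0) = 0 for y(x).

y = -1/2 - 3*exp(-2*x)/2 - 3*x*exp(-2*x)

Divide through by 4: y'' + 4y' + 4y = -2.
Characteristic equation r² + 4r + 4 = 0 has discriminant (4)² - 4·(4) = 0, so r = -2 is a repeated root.
Hence y_h = (C1 + C2*x)*exp(-2*x).
For the particular solution try y_p = A0. Substituting and matching coefficients of each power of x gives A0 = -1/2, so y_p = -1/2.
General solution: y = -1/2 + C1*exp(-2*x) + C2*x*exp(-2*x).
Apply the initial conditions: y(0) = -1/2 + C1 = -2 and y'(0) = C2 - 2*C1 = 0. Solving gives C1 = -3/2, C2 = -3.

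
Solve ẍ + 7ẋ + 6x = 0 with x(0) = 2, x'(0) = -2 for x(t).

Characteristic equation r² + 7r + 6 = 0 factors as (r + 1)(r + 6) = 0, so r = -1, -6.
Hence x_h = C1*exp(-t) + C2*exp(-6*t).
Apply the initial conditions: x(0) = C1 + C2 = 2 and x'(0) = -C1 - 6*C2 = -2. Solving gives C1 = 2, C2 = 0.

x = 2*exp(-t)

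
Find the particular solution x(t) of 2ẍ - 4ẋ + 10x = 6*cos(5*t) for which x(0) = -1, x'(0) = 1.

Divide through by 2: x'' - 2x' + 5x = 3*cos(5*t).
Characteristic equation r² - 2r + 5 = 0 has discriminant (-2)² - 4·(5) = -16 < 0, so r = 1 ± 2i.
Hence x_h = C1*cos(2*t)*exp(t) + C2*exp(t)*sin(2*t).
Try x_p = A*cos(5*t) + B*sin(5*t). Substituting and equating the coefficients of cos(5t) and sin(5t) gives A = -3/25, B = -3/50, so x_p = -3*cos(5*t)/25 - 3*sin(5*t)/50.
General solution: x = -3*cos(5*t)/25 - 3*sin(5*t)/50 + C1*cos(2*t)*exp(t) + C2*exp(t)*sin(2*t).
Apply the initial conditions: x(0) = -3/25 + C1 = -1 and x'(0) = -3/10 + C1 + 2*C2 = 1. Solving gives C1 = -22/25, C2 = 109/100.

x = -3*cos(5*t)/25 - 3*sin(5*t)/50 - 22*cos(2*t)*exp(t)/25 + 109*exp(t)*sin(2*t)/100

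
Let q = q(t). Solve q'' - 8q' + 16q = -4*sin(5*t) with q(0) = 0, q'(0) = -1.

Characteristic equation r² - 8r + 16 = 0 has discriminant (-8)² - 4·(16) = 0, so r = 4 is a repeated root.
Hence q_h = (C1 + C2*t)*exp(4*t).
Try q_p = A*cos(5*t) + B*sin(5*t). Substituting and equating the coefficients of cos(5t) and sin(5t) gives A = -160/1681, B = 36/1681, so q_p = -160*cos(5*t)/1681 + 36*sin(5*t)/1681.
General solution: q = -160*cos(5*t)/1681 + 36*sin(5*t)/1681 + C1*exp(4*t) + C2*t*exp(4*t).
Apply the initial conditions: q(0) = -160/1681 + C1 = 0 and q'(0) = 180/1681 + C2 + 4*C1 = -1. Solving gives C1 = 160/1681, C2 = -61/41.

q = -160*cos(5*t)/1681 + 36*sin(5*t)/1681 + 160*exp(4*t)/1681 - 61*t*exp(4*t)/41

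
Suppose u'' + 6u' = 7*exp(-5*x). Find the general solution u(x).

u = C2 - 7*exp(-5*x)/5 + C1*exp(-6*x)

Characteristic equation r² + 6r = 0 factors as (r + 6)r = 0, so r = -6, 0.
Hence u_h = C1*exp(-6*x) + C2.
Try u_p = A*exp(-5*x). Substituting into the equation and dividing by exp(-5*x) gives A = -7/5, so u_p = -7*exp(-5*x)/5.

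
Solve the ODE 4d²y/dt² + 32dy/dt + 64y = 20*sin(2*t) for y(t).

y = -cos(2*t)/5 + 3*sin(2*t)/20 + C1*exp(-4*t) + C2*t*exp(-4*t)

Divide through by 4: y'' + 8y' + 16y = 5*sin(2*t).
Characteristic equation r² + 8r + 16 = 0 has discriminant (8)² - 4·(16) = 0, so r = -4 is a repeated root.
Hence y_h = (C1 + C2*t)*exp(-4*t).
Try y_p = A*cos(2*t) + B*sin(2*t). Substituting and equating the coefficients of cos(2t) and sin(2t) gives A = -1/5, B = 3/20, so y_p = -cos(2*t)/5 + 3*sin(2*t)/20.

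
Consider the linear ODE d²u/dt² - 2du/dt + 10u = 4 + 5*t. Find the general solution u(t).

Characteristic equation r² - 2r + 10 = 0 has discriminant (-2)² - 4·(10) = -36 < 0, so r = 1 ± 3i.
Hence u_h = C1*cos(3*t)*exp(t) + C2*exp(t)*sin(3*t).
For the particular solution try u_p = A0 + A1*t. Substituting and matching coefficients of each power of t gives A0 = 1/2, A1 = 1/2, so u_p = 1/2 + t/2.

u = 1/2 + t/2 + C1*cos(3*t)*exp(t) + C2*exp(t)*sin(3*t)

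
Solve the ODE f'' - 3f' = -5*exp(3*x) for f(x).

f = C2 + C1*exp(3*x) - 5*x*exp(3*x)/3

Characteristic equation r² - 3r = 0 factors as (r - 3)r = 0, so r = 3, 0.
Hence f_h = C1*exp(3*x) + C2.
Since exp(3*x) solves the homogeneous equation (r = 3 is a root of multiplicity 1), multiply the trial by x. Try f_p = A*x*exp(3*x). Substituting into the equation and dividing by exp(3*x) gives A = -5/3, so f_p = -5*x*exp(3*x)/3.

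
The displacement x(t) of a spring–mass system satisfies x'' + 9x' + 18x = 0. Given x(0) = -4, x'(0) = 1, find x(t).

x = -23*exp(-3*t)/3 + 11*exp(-6*t)/3

Characteristic equation r² + 9r + 18 = 0 factors as (r + 6)(r + 3) = 0, so r = -6, -3.
Hence x_h = C1*exp(-6*t) + C2*exp(-3*t).
Apply the initial conditions: x(0) = C1 + C2 = -4 and x'(0) = -6*C1 - 3*C2 = 1. Solving gives C1 = 11/3, C2 = -23/3.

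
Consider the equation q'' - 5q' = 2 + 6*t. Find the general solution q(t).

Characteristic equation r² - 5r = 0 factors as (r - 5)r = 0, so r = 5, 0.
Hence q_h = C1*exp(5*t) + C2.
Since 0 is a characteristic root (multiplicity 1), multiply the polynomial trial by t: try q_p = t*(A0 + A1*t). Substituting and matching coefficients of each power of t gives A0 = -16/25, A1 = -3/5, so q_p = -16*t/25 - 3*t^2/5.

q = C2 - 16*t/25 - 3*t**2/5 + C1*exp(5*t)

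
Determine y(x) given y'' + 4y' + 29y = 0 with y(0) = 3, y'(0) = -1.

Characteristic equation r² + 4r + 29 = 0 has discriminant (4)² - 4·(29) = -100 < 0, so r = -2 ± 5i.
Hence y_h = C1*cos(5*x)*exp(-2*x) + C2*exp(-2*x)*sin(5*x).
Apply the initial conditions: y(0) = C1 = 3 and y'(0) = -2*C1 + 5*C2 = -1. Solving gives C1 = 3, C2 = 1.

y = exp(-2*x)*sin(5*x) + 3*cos(5*x)*exp(-2*x)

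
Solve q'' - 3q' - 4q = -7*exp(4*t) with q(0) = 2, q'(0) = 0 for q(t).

Characteristic equation r² - 3r - 4 = 0 factors as (r + 1)(r - 4) = 0, so r = -1, 4.
Hence q_h = C1*exp(-t) + C2*exp(4*t).
Since exp(4*t) solves the homogeneous equation (r = 4 is a root of multiplicity 1), multiply the trial by t. Try q_p = A*t*exp(4*t). Substituting into the equation and dividing by exp(4*t) gives A = -7/5, so q_p = -7*t*exp(4*t)/5.
General solution: q = C1*exp(-t) + C2*exp(4*t) - 7*t*exp(4*t)/5.
Apply the initial conditions: q(0) = C1 + C2 = 2 and q'(0) = -7/5 - C1 + 4*C2 = 0. Solving gives C1 = 33/25, C2 = 17/25.

q = 17*exp(4*t)/25 + 33*exp(-t)/25 - 7*t*exp(4*t)/5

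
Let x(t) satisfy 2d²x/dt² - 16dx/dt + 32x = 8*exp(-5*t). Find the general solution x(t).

Divide through by 2: x'' - 8x' + 16x = 4*exp(-5*t).
Characteristic equation r² - 8r + 16 = 0 has discriminant (-8)² - 4·(16) = 0, so r = 4 is a repeated root.
Hence x_h = (C1 + C2*t)*exp(4*t).
Try x_p = A*exp(-5*t). Substituting into the equation and dividing by exp(-5*t) gives A = 4/81, so x_p = 4*exp(-5*t)/81.

x = 4*exp(-5*t)/81 + C1*exp(4*t) + C2*t*exp(4*t)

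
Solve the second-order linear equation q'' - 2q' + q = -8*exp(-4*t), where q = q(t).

Characteristic equation r² - 2r + 1 = 0 has discriminant (-2)² - 4·(1) = 0, so r = 1 is a repeated root.
Hence q_h = (C1 + C2*t)*exp(t).
Try q_p = A*exp(-4*t). Substituting into the equation and dividing by exp(-4*t) gives A = -8/25, so q_p = -8*exp(-4*t)/25.

q = -8*exp(-4*t)/25 + C1*exp(t) + C2*t*exp(t)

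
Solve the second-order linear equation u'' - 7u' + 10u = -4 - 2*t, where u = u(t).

Characteristic equation r² - 7r + 10 = 0 factors as (r - 2)(r - 5) = 0, so r = 2, 5.
Hence u_h = C1*exp(2*t) + C2*exp(5*t).
For the particular solution try u_p = A0 + A1*t. Substituting and matching coefficients of each power of t gives A0 = -27/50, A1 = -1/5, so u_p = -27/50 - t/5.

u = -27/50 - t/5 + C1*exp(2*t) + C2*exp(5*t)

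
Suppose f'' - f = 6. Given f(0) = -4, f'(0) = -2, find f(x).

Characteristic equation r² - 1 = 0 factors as (r + 1)(r - 1) = 0, so r = -1, 1.
Hence f_h = C1*exp(-x) + C2*exp(x).
For the particular solution try f_p = A0. Substituting and matching coefficients of each power of x gives A0 = -6, so f_p = -6.
General solution: f = -6 + C1*exp(-x) + C2*exp(x).
Apply the initial conditions: f(0) = -6 + C1 + C2 = -4 and f'(0) = C2 - C1 = -2. Solving gives C1 = 2, C2 = 0.

f = -6 + 2*exp(-x)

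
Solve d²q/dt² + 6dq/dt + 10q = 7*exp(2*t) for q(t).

q = 7*exp(2*t)/26 + C1*cos(t)*exp(-3*t) + C2*exp(-3*t)*sin(t)

Characteristic equation r² + 6r + 10 = 0 has discriminant (6)² - 4·(10) = -4 < 0, so r = -3 ± i.
Hence q_h = C1*cos(t)*exp(-3*t) + C2*exp(-3*t)*sin(t).
Try q_p = A*exp(2*t). Substituting into the equation and dividing by exp(2*t) gives A = 7/26, so q_p = 7*exp(2*t)/26.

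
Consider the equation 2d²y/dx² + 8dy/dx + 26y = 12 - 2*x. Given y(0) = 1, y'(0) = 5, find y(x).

Divide through by 2: y'' + 4y' + 13y = 6 - x.
Characteristic equation r² + 4r + 13 = 0 has discriminant (4)² - 4·(13) = -36 < 0, so r = -2 ± 3i.
Hence y_h = C1*cos(3*x)*exp(-2*x) + C2*exp(-2*x)*sin(3*x).
For the particular solution try y_p = A0 + A1*x. Substituting and matching coefficients of each power of x gives A0 = 82/169, A1 = -1/13, so y_p = 82/169 - x/13.
General solution: y = 82/169 - x/13 + C1*cos(3*x)*exp(-2*x) + C2*exp(-2*x)*sin(3*x).
Apply the initial conditions: y(0) = 82/169 + C1 = 1 and y'(0) = -1/13 - 2*C1 + 3*C2 = 5. Solving gives C1 = 87/169, C2 = 344/169.

y = 82/169 - x/13 + 87*cos(3*x)*exp(-2*x)/169 + 344*exp(-2*x)*sin(3*x)/169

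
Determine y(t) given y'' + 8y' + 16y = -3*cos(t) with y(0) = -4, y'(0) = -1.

y = -1111*exp(-4*t)/289 - 45*cos(t)/289 - 24*sin(t)/289 - 277*t*exp(-4*t)/17

Characteristic equation r² + 8r + 16 = 0 has discriminant (8)² - 4·(16) = 0, so r = -4 is a repeated root.
Hence y_h = (C1 + C2*t)*exp(-4*t).
Try y_p = A*cos(t) + B*sin(t). Substituting and equating the coefficients of cos(t) and sin(t) gives A = -45/289, B = -24/289, so y_p = -45*cos(t)/289 - 24*sin(t)/289.
General solution: y = -45*cos(t)/289 - 24*sin(t)/289 + C1*exp(-4*t) + C2*t*exp(-4*t).
Apply the initial conditions: y(0) = -45/289 + C1 = -4 and y'(0) = -24/289 + C2 - 4*C1 = -1. Solving gives C1 = -1111/289, C2 = -277/17.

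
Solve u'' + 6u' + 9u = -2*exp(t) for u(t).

Characteristic equation r² + 6r + 9 = 0 has discriminant (6)² - 4·(9) = 0, so r = -3 is a repeated root.
Hence u_h = (C1 + C2*t)*exp(-3*t).
Try u_p = A*exp(t). Substituting into the equation and dividing by exp(t) gives A = -1/8, so u_p = -exp(t)/8.

u = -exp(t)/8 + C1*exp(-3*t) + C2*t*exp(-3*t)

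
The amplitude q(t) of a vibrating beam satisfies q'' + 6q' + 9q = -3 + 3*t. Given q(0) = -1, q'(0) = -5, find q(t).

Characteristic equation r² + 6r + 9 = 0 has discriminant (6)² - 4·(9) = 0, so r = -3 is a repeated root.
Hence q_h = (C1 + C2*t)*exp(-3*t).
For the particular solution try q_p = A0 + A1*t. Substituting and matching coefficients of each power of t gives A0 = -5/9, A1 = 1/3, so q_p = -5/9 + t/3.
General solution: q = -5/9 + t/3 + C1*exp(-3*t) + C2*t*exp(-3*t).
Apply the initial conditions: q(0) = -5/9 + C1 = -1 and q'(0) = 1/3 + C2 - 3*C1 = -5. Solving gives C1 = -4/9, C2 = -20/3.

q = -5/9 - 4*exp(-3*t)/9 + t/3 - 20*t*exp(-3*t)/3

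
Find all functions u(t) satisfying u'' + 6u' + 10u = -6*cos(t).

Characteristic equation r² + 6r + 10 = 0 has discriminant (6)² - 4·(10) = -4 < 0, so r = -3 ± i.
Hence u_h = C1*cos(t)*exp(-3*t) + C2*exp(-3*t)*sin(t).
Try u_p = A*cos(t) + B*sin(t). Substituting and equating the coefficients of cos(t) and sin(t) gives A = -6/13, B = -4/13, so u_p = -6*cos(t)/13 - 4*sin(t)/13.

u = -6*cos(t)/13 - 4*sin(t)/13 + C1*cos(t)*exp(-3*t) + C2*exp(-3*t)*sin(t)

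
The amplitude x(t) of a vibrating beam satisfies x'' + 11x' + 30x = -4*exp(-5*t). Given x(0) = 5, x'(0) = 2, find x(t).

Characteristic equation r² + 11r + 30 = 0 factors as (r + 5)(r + 6) = 0, so r = -5, -6.
Hence x_h = C1*exp(-5*t) + C2*exp(-6*t).
Since exp(-5*t) solves the homogeneous equation (r = -5 is a root of multiplicity 1), multiply the trial by t. Try x_p = A*t*exp(-5*t). Substituting into the equation and dividing by exp(-5*t) gives A = -4, so x_p = -4*t*exp(-5*t).
General solution: x = C1*exp(-5*t) + C2*exp(-6*t) - 4*t*exp(-5*t).
Apply the initial conditions: x(0) = C1 + C2 = 5 and x'(0) = -4 - 6*C2 - 5*C1 = 2. Solving gives C1 = 36, C2 = -31.

x = -31*exp(-6*t) + 36*exp(-5*t) - 4*t*exp(-5*t)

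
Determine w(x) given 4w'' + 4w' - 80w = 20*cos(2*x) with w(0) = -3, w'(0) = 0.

Divide through by 4: w'' + w' - 20w = 5*cos(2*x).
Characteristic equation r² + r - 20 = 0 factors as (r + 5)(r - 4) = 0, so r = -5, 4.
Hence w_h = C1*exp(-5*x) + C2*exp(4*x).
Try w_p = A*cos(2*x) + B*sin(2*x). Substituting and equating the coefficients of cos(2x) and sin(2x) gives A = -6/29, B = 1/58, so w_p = -6*cos(2*x)/29 + sin(2*x)/58.
General solution: w = -6*cos(2*x)/29 + sin(2*x)/58 + C1*exp(-5*x) + C2*exp(4*x).
Apply the initial conditions: w(0) = -6/29 + C1 + C2 = -3 and w'(0) = 1/29 - 5*C1 + 4*C2 = 0. Solving gives C1 = -323/261, C2 = -14/9.

w = -323*exp(-5*x)/261 - 14*exp(4*x)/9 - 6*cos(2*x)/29 + sin(2*x)/58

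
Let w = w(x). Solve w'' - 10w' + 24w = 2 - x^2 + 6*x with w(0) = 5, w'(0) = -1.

w = 305/1728 - 2215*exp(6*x)/216 - x**2/24 + 31*x/144 + 965*exp(4*x)/64

Characteristic equation r² - 10r + 24 = 0 factors as (r - 4)(r - 6) = 0, so r = 4, 6.
Hence w_h = C1*exp(4*x) + C2*exp(6*x).
For the particular solution try w_p = A0 + A1*x + A2*x^2. Substituting and matching coefficients of each power of x gives A0 = 305/1728, A1 = 31/144, A2 = -1/24, so w_p = 305/1728 - x^2/24 + 31*x/144.
General solution: w = 305/1728 - x^2/24 + 31*x/144 + C1*exp(4*x) + C2*exp(6*x).
Apply the initial conditions: w(0) = 305/1728 + C1 + C2 = 5 and w'(0) = 31/144 + 4*C1 + 6*C2 = -1. Solving gives C1 = 965/64, C2 = -2215/216.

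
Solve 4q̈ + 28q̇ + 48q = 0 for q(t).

q = C1*exp(-4*t) + C2*exp(-3*t)

Divide through by 4: q'' + 7q' + 12q = 0.
Characteristic equation r² + 7r + 12 = 0 factors as (r + 4)(r + 3) = 0, so r = -4, -3.
Hence q_h = C1*exp(-4*t) + C2*exp(-3*t).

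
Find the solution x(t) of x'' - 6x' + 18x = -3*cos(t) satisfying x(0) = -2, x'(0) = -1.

x = -51*cos(t)/325 + 18*sin(t)/325 - 599*cos(3*t)*exp(3*t)/325 + 1454*exp(3*t)*sin(3*t)/975

Characteristic equation r² - 6r + 18 = 0 has discriminant (-6)² - 4·(18) = -36 < 0, so r = 3 ± 3i.
Hence x_h = C1*cos(3*t)*exp(3*t) + C2*exp(3*t)*sin(3*t).
Try x_p = A*cos(t) + B*sin(t). Substituting and equating the coefficients of cos(t) and sin(t) gives A = -51/325, B = 18/325, so x_p = -51*cos(t)/325 + 18*sin(t)/325.
General solution: x = -51*cos(t)/325 + 18*sin(t)/325 + C1*cos(3*t)*exp(3*t) + C2*exp(3*t)*sin(3*t).
Apply the initial conditions: x(0) = -51/325 + C1 = -2 and x'(0) = 18/325 + 3*C1 + 3*C2 = -1. Solving gives C1 = -599/325, C2 = 1454/975.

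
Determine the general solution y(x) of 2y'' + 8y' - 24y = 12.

y = -1/2 + C1*exp(-6*x) + C2*exp(2*x)

Divide through by 2: y'' + 4y' - 12y = 6.
Characteristic equation r² + 4r - 12 = 0 factors as (r + 6)(r - 2) = 0, so r = -6, 2.
Hence y_h = C1*exp(-6*x) + C2*exp(2*x).
For the particular solution try y_p = A0. Substituting and matching coefficients of each power of x gives A0 = -1/2, so y_p = -1/2.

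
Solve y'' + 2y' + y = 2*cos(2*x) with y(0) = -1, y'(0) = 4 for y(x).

Characteristic equation r² + 2r + 1 = 0 has discriminant (2)² - 4·(1) = 0, so r = -1 is a repeated root.
Hence y_h = (C1 + C2*x)*exp(-x).
Try y_p = A*cos(2*x) + B*sin(2*x). Substituting and equating the coefficients of cos(2x) and sin(2x) gives A = -6/25, B = 8/25, so y_p = -6*cos(2*x)/25 + 8*sin(2*x)/25.
General solution: y = -6*cos(2*x)/25 + 8*sin(2*x)/25 + C1*exp(-x) + C2*x*exp(-x).
Apply the initial conditions: y(0) = -6/25 + C1 = -1 and y'(0) = 16/25 + C2 - C1 = 4. Solving gives C1 = -19/25, C2 = 13/5.

y = -19*exp(-x)/25 - 6*cos(2*x)/25 + 8*sin(2*x)/25 + 13*x*exp(-x)/5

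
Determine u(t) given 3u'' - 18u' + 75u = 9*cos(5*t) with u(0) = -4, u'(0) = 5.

Divide through by 3: u'' - 6u' + 25u = 3*cos(5*t).
Characteristic equation r² - 6r + 25 = 0 has discriminant (-6)² - 4·(25) = -64 < 0, so r = 3 ± 4i.
Hence u_h = C1*cos(4*t)*exp(3*t) + C2*exp(3*t)*sin(4*t).
Try u_p = A*cos(5*t) + B*sin(5*t). Substituting and equating the coefficients of cos(5t) and sin(5t) gives A = 0, B = -1/10, so u_p = -sin(5*t)/10.
General solution: u = -sin(5*t)/10 + C1*cos(4*t)*exp(3*t) + C2*exp(3*t)*sin(4*t).
Apply the initial conditions: u(0) = C1 = -4 and u'(0) = -1/2 + 3*C1 + 4*C2 = 5. Solving gives C1 = -4, C2 = 35/8.

u = -sin(5*t)/10 - 4*cos(4*t)*exp(3*t) + 35*exp(3*t)*sin(4*t)/8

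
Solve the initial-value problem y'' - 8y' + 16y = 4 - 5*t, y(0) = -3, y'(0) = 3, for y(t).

y = 3/32 - 99*exp(4*t)/32 - 5*t/16 + 251*t*exp(4*t)/16

Characteristic equation r² - 8r + 16 = 0 has discriminant (-8)² - 4·(16) = 0, so r = 4 is a repeated root.
Hence y_h = (C1 + C2*t)*exp(4*t).
For the particular solution try y_p = A0 + A1*t. Substituting and matching coefficients of each power of t gives A0 = 3/32, A1 = -5/16, so y_p = 3/32 - 5*t/16.
General solution: y = 3/32 - 5*t/16 + C1*exp(4*t) + C2*t*exp(4*t).
Apply the initial conditions: y(0) = 3/32 + C1 = -3 and y'(0) = -5/16 + C2 + 4*C1 = 3. Solving gives C1 = -99/32, C2 = 251/16.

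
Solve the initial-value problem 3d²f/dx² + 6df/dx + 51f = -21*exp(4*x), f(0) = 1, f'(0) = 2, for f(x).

f = -7*exp(4*x)/41 + 48*cos(4*x)*exp(-x)/41 + 79*exp(-x)*sin(4*x)/82

Divide through by 3: f'' + 2f' + 17f = -7*exp(4*x).
Characteristic equation r² + 2r + 17 = 0 has discriminant (2)² - 4·(17) = -64 < 0, so r = -1 ± 4i.
Hence f_h = C1*cos(4*x)*exp(-x) + C2*exp(-x)*sin(4*x).
Try f_p = A*exp(4*x). Substituting into the equation and dividing by exp(4*x) gives A = -7/41, so f_p = -7*exp(4*x)/41.
General solution: f = -7*exp(4*x)/41 + C1*cos(4*x)*exp(-x) + C2*exp(-x)*sin(4*x).
Apply the initial conditions: f(0) = -7/41 + C1 = 1 and f'(0) = -28/41 - C1 + 4*C2 = 2. Solving gives C1 = 48/41, C2 = 79/82.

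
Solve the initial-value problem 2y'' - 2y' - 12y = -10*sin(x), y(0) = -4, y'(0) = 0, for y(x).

y = -17*exp(3*x)/10 - 11*exp(-2*x)/5 - cos(x)/10 + 7*sin(x)/10

Divide through by 2: y'' - y' - 6y = -5*sin(x).
Characteristic equation r² - r - 6 = 0 factors as (r - 3)(r + 2) = 0, so r = 3, -2.
Hence y_h = C1*exp(3*x) + C2*exp(-2*x).
Try y_p = A*cos(x) + B*sin(x). Substituting and equating the coefficients of cos(x) and sin(x) gives A = -1/10, B = 7/10, so y_p = -cos(x)/10 + 7*sin(x)/10.
General solution: y = -cos(x)/10 + 7*sin(x)/10 + C1*exp(3*x) + C2*exp(-2*x).
Apply the initial conditions: y(0) = -1/10 + C1 + C2 = -4 and y'(0) = 7/10 - 2*C2 + 3*C1 = 0. Solving gives C1 = -17/10, C2 = -11/5.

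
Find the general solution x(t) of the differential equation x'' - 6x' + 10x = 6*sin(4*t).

Characteristic equation r² - 6r + 10 = 0 has discriminant (-6)² - 4·(10) = -4 < 0, so r = 3 ± i.
Hence x_h = C1*cos(t)*exp(3*t) + C2*exp(3*t)*sin(t).
Try x_p = A*cos(4*t) + B*sin(4*t). Substituting and equating the coefficients of cos(4t) and sin(4t) gives A = 4/17, B = -1/17, so x_p = -sin(4*t)/17 + 4*cos(4*t)/17.

x = -sin(4*t)/17 + 4*cos(4*t)/17 + C1*cos(t)*exp(3*t) + C2*exp(3*t)*sin(t)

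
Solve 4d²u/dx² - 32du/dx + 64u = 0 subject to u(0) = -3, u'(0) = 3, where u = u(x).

u = -3*exp(4*x) + 15*x*exp(4*x)

Divide through by 4: u'' - 8u' + 16u = 0.
Characteristic equation r² - 8r + 16 = 0 has discriminant (-8)² - 4·(16) = 0, so r = 4 is a repeated root.
Hence u_h = (C1 + C2*x)*exp(4*x).
Apply the initial conditions: u(0) = C1 = -3 and u'(0) = C2 + 4*C1 = 3. Solving gives C1 = -3, C2 = 15.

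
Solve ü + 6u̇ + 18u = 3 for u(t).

Characteristic equation r² + 6r + 18 = 0 has discriminant (6)² - 4·(18) = -36 < 0, so r = -3 ± 3i.
Hence u_h = C1*cos(3*t)*exp(-3*t) + C2*exp(-3*t)*sin(3*t).
For the particular solution try u_p = A0. Substituting and matching coefficients of each power of t gives A0 = 1/6, so u_p = 1/6.

u = 1/6 + C1*cos(3*t)*exp(-3*t) + C2*exp(-3*t)*sin(3*t)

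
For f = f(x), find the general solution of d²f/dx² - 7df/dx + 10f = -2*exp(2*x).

Characteristic equation r² - 7r + 10 = 0 factors as (r - 2)(r - 5) = 0, so r = 2, 5.
Hence f_h = C1*exp(2*x) + C2*exp(5*x).
Since exp(2*x) solves the homogeneous equation (r = 2 is a root of multiplicity 1), multiply the trial by x. Try f_p = A*x*exp(2*x). Substituting into the equation and dividing by exp(2*x) gives A = 2/3, so f_p = 2*x*exp(2*x)/3.

f = C1*exp(2*x) + C2*exp(5*x) + 2*x*exp(2*x)/3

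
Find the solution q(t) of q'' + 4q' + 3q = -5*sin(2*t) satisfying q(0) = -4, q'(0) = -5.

Characteristic equation r² + 4r + 3 = 0 factors as (r + 3)(r + 1) = 0, so r = -3, -1.
Hence q_h = C1*exp(-3*t) + C2*exp(-t).
Try q_p = A*cos(2*t) + B*sin(2*t). Substituting and equating the coefficients of cos(2t) and sin(2t) gives A = 8/13, B = 1/13, so q_p = sin(2*t)/13 + 8*cos(2*t)/13.
General solution: q = sin(2*t)/13 + 8*cos(2*t)/13 + C1*exp(-3*t) + C2*exp(-t).
Apply the initial conditions: q(0) = 8/13 + C1 + C2 = -4 and q'(0) = 2/13 - C2 - 3*C1 = -5. Solving gives C1 = 127/26, C2 = -19/2.

q = -19*exp(-t)/2 + sin(2*t)/13 + 8*cos(2*t)/13 + 127*exp(-3*t)/26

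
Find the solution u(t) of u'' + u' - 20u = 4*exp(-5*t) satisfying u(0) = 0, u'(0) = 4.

u = -40*exp(-5*t)/81 + 40*exp(4*t)/81 - 4*t*exp(-5*t)/9

Characteristic equation r² + r - 20 = 0 factors as (r + 5)(r - 4) = 0, so r = -5, 4.
Hence u_h = C1*exp(-5*t) + C2*exp(4*t).
Since exp(-5*t) solves the homogeneous equation (r = -5 is a root of multiplicity 1), multiply the trial by t. Try u_p = A*t*exp(-5*t). Substituting into the equation and dividing by exp(-5*t) gives A = -4/9, so u_p = -4*t*exp(-5*t)/9.
General solution: u = C1*exp(-5*t) + C2*exp(4*t) - 4*t*exp(-5*t)/9.
Apply the initial conditions: u(0) = C1 + C2 = 0 and u'(0) = -4/9 - 5*C1 + 4*C2 = 4. Solving gives C1 = -40/81, C2 = 40/81.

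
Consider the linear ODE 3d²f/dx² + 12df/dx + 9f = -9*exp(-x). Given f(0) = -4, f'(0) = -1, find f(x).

Divide through by 3: f'' + 4f' + 3f = -3*exp(-x).
Characteristic equation r² + 4r + 3 = 0 factors as (r + 1)(r + 3) = 0, so r = -1, -3.
Hence f_h = C1*exp(-x) + C2*exp(-3*x).
Since exp(-x) solves the homogeneous equation (r = -1 is a root of multiplicity 1), multiply the trial by x. Try f_p = A*x*exp(-x). Substituting into the equation and dividing by exp(-x) gives A = -3/2, so f_p = -3*x*exp(-x)/2.
General solution: f = C1*exp(-x) + C2*exp(-3*x) - 3*x*exp(-x)/2.
Apply the initial conditions: f(0) = C1 + C2 = -4 and f'(0) = -3/2 - C1 - 3*C2 = -1. Solving gives C1 = -23/4, C2 = 7/4.

f = -23*exp(-x)/4 + 7*exp(-3*x)/4 - 3*x*exp(-x)/2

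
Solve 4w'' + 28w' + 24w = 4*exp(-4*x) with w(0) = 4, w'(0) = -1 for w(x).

w = -exp(-6*x)/2 - exp(-4*x)/6 + 14*exp(-x)/3

Divide through by 4: w'' + 7w' + 6w = exp(-4*x).
Characteristic equation r² + 7r + 6 = 0 factors as (r + 6)(r + 1) = 0, so r = -6, -1.
Hence w_h = C1*exp(-6*x) + C2*exp(-x).
Try w_p = A*exp(-4*x). Substituting into the equation and dividing by exp(-4*x) gives A = -1/6, so w_p = -exp(-4*x)/6.
General solution: w = -exp(-4*x)/6 + C1*exp(-6*x) + C2*exp(-x).
Apply the initial conditions: w(0) = -1/6 + C1 + C2 = 4 and w'(0) = 2/3 - C2 - 6*C1 = -1. Solving gives C1 = -1/2, C2 = 14/3.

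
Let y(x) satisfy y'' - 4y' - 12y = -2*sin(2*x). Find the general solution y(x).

Characteristic equation r² - 4r - 12 = 0 factors as (r - 6)(r + 2) = 0, so r = 6, -2.
Hence y_h = C1*exp(6*x) + C2*exp(-2*x).
Try y_p = A*cos(2*x) + B*sin(2*x). Substituting and equating the coefficients of cos(2x) and sin(2x) gives A = -1/20, B = 1/10, so y_p = -cos(2*x)/20 + sin(2*x)/10.

y = -cos(2*x)/20 + sin(2*x)/10 + C1*exp(6*x) + C2*exp(-2*x)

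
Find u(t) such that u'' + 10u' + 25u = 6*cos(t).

Characteristic equation r² + 10r + 25 = 0 has discriminant (10)² - 4·(25) = 0, so r = -5 is a repeated root.
Hence u_h = (C1 + C2*t)*exp(-5*t).
Try u_p = A*cos(t) + B*sin(t). Substituting and equating the coefficients of cos(t) and sin(t) gives A = 36/169, B = 15/169, so u_p = 15*sin(t)/169 + 36*cos(t)/169.

u = 15*sin(t)/169 + 36*cos(t)/169 + C1*exp(-5*t) + C2*t*exp(-5*t)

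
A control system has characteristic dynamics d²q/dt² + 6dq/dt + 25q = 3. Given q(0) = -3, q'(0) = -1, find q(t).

q = 3/25 - 259*exp(-3*t)*sin(4*t)/100 - 78*cos(4*t)*exp(-3*t)/25

Characteristic equation r² + 6r + 25 = 0 has discriminant (6)² - 4·(25) = -64 < 0, so r = -3 ± 4i.
Hence q_h = C1*cos(4*t)*exp(-3*t) + C2*exp(-3*t)*sin(4*t).
For the particular solution try q_p = A0. Substituting and matching coefficients of each power of t gives A0 = 3/25, so q_p = 3/25.
General solution: q = 3/25 + C1*cos(4*t)*exp(-3*t) + C2*exp(-3*t)*sin(4*t).
Apply the initial conditions: q(0) = 3/25 + C1 = -3 and q'(0) = -3*C1 + 4*C2 = -1. Solving gives C1 = -78/25, C2 = -259/100.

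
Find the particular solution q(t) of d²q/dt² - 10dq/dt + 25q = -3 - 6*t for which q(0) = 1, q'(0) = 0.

q = -27/125 - 6*t/25 + 152*exp(5*t)/125 - 146*t*exp(5*t)/25

Characteristic equation r² - 10r + 25 = 0 has discriminant (-10)² - 4·(25) = 0, so r = 5 is a repeated root.
Hence q_h = (C1 + C2*t)*exp(5*t).
For the particular solution try q_p = A0 + A1*t. Substituting and matching coefficients of each power of t gives A0 = -27/125, A1 = -6/25, so q_p = -27/125 - 6*t/25.
General solution: q = -27/125 - 6*t/25 + C1*exp(5*t) + C2*t*exp(5*t).
Apply the initial conditions: q(0) = -27/125 + C1 = 1 and q'(0) = -6/25 + C2 + 5*C1 = 0. Solving gives C1 = 152/125, C2 = -146/25.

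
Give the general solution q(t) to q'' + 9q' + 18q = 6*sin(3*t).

Characteristic equation r² + 9r + 18 = 0 factors as (r + 3)(r + 6) = 0, so r = -3, -6.
Hence q_h = C1*exp(-3*t) + C2*exp(-6*t).
Try q_p = A*cos(3*t) + B*sin(3*t). Substituting and equating the coefficients of cos(3t) and sin(3t) gives A = -1/5, B = 1/15, so q_p = -cos(3*t)/5 + sin(3*t)/15.

q = -cos(3*t)/5 + sin(3*t)/15 + C1*exp(-3*t) + C2*exp(-6*t)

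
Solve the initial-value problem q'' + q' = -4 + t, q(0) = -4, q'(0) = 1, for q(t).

Characteristic equation r² + r = 0 factors as (r + 1)r = 0, so r = -1, 0.
Hence q_h = C1*exp(-t) + C2.
Since 0 is a characteristic root (multiplicity 1), multiply the polynomial trial by t: try q_p = t*(A0 + A1*t). Substituting and matching coefficients of each power of t gives A0 = -5, A1 = 1/2, so q_p = t^2/2 - 5*t.
General solution: q = C2 + t^2/2 - 5*t + C1*exp(-t).
Apply the initial conditions: q(0) = C1 + C2 = -4 and q'(0) = -5 - C1 = 1. Solving gives C1 = -6, C2 = 2.

q = 2 + t**2/2 - 6*exp(-t) - 5*t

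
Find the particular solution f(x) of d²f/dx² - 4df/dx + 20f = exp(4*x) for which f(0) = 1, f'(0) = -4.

f = exp(4*x)/20 - 61*exp(2*x)*sin(4*x)/40 + 19*cos(4*x)*exp(2*x)/20

Characteristic equation r² - 4r + 20 = 0 has discriminant (-4)² - 4·(20) = -64 < 0, so r = 2 ± 4i.
Hence f_h = C1*cos(4*x)*exp(2*x) + C2*exp(2*x)*sin(4*x).
Try f_p = A*exp(4*x). Substituting into the equation and dividing by exp(4*x) gives A = 1/20, so f_p = exp(4*x)/20.
General solution: f = exp(4*x)/20 + C1*cos(4*x)*exp(2*x) + C2*exp(2*x)*sin(4*x).
Apply the initial conditions: f(0) = 1/20 + C1 = 1 and f'(0) = 1/5 + 2*C1 + 4*C2 = -4. Solving gives C1 = 19/20, C2 = -61/40.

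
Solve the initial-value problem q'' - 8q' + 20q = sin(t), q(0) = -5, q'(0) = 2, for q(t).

Characteristic equation r² - 8r + 20 = 0 has discriminant (-8)² - 4·(20) = -16 < 0, so r = 4 ± 2i.
Hence q_h = C1*cos(2*t)*exp(4*t) + C2*exp(4*t)*sin(2*t).
Try q_p = A*cos(t) + B*sin(t). Substituting and equating the coefficients of cos(t) and sin(t) gives A = 8/425, B = 19/425, so q_p = 8*cos(t)/425 + 19*sin(t)/425.
General solution: q = 8*cos(t)/425 + 19*sin(t)/425 + C1*cos(2*t)*exp(4*t) + C2*exp(4*t)*sin(2*t).
Apply the initial conditions: q(0) = 8/425 + C1 = -5 and q'(0) = 19/425 + 2*C2 + 4*C1 = 2. Solving gives C1 = -2133/425, C2 = 9363/850.

q = 8*cos(t)/425 + 19*sin(t)/425 - 2133*cos(2*t)*exp(4*t)/425 + 9363*exp(4*t)*sin(2*t)/850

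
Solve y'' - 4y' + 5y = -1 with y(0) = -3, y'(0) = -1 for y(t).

y = -1/5 - 14*cos(t)*exp(2*t)/5 + 23*exp(2*t)*sin(t)/5

Characteristic equation r² - 4r + 5 = 0 has discriminant (-4)² - 4·(5) = -4 < 0, so r = 2 ± i.
Hence y_h = C1*cos(t)*exp(2*t) + C2*exp(2*t)*sin(t).
For the particular solution try y_p = A0. Substituting and matching coefficients of each power of t gives A0 = -1/5, so y_p = -1/5.
General solution: y = -1/5 + C1*cos(t)*exp(2*t) + C2*exp(2*t)*sin(t).
Apply the initial conditions: y(0) = -1/5 + C1 = -3 and y'(0) = C2 + 2*C1 = -1. Solving gives C1 = -14/5, C2 = 23/5.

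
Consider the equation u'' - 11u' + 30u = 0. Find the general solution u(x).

Characteristic equation r² - 11r + 30 = 0 factors as (r - 6)(r - 5) = 0, so r = 6, 5.
Hence u_h = C1*exp(6*x) + C2*exp(5*x).

u = C1*exp(6*x) + C2*exp(5*x)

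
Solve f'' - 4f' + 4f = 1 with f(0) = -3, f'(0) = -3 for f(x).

Characteristic equation r² - 4r + 4 = 0 has discriminant (-4)² - 4·(4) = 0, so r = 2 is a repeated root.
Hence f_h = (C1 + C2*x)*exp(2*x).
For the particular solution try f_p = A0. Substituting and matching coefficients of each power of x gives A0 = 1/4, so f_p = 1/4.
General solution: f = 1/4 + C1*exp(2*x) + C2*x*exp(2*x).
Apply the initial conditions: f(0) = 1/4 + C1 = -3 and f'(0) = C2 + 2*C1 = -3. Solving gives C1 = -13/4, C2 = 7/2.

f = 1/4 - 13*exp(2*x)/4 + 7*x*exp(2*x)/2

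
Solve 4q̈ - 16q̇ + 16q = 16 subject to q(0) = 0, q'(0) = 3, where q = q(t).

q = 1 - exp(2*t) + 5*t*exp(2*t)

Divide through by 4: q'' - 4q' + 4q = 4.
Characteristic equation r² - 4r + 4 = 0 has discriminant (-4)² - 4·(4) = 0, so r = 2 is a repeated root.
Hence q_h = (C1 + C2*t)*exp(2*t).
For the particular solution try q_p = A0. Substituting and matching coefficients of each power of t gives A0 = 1, so q_p = 1.
General solution: q = 1 + C1*exp(2*t) + C2*t*exp(2*t).
Apply the initial conditions: q(0) = 1 + C1 = 0 and q'(0) = C2 + 2*C1 = 3. Solving gives C1 = -1, C2 = 5.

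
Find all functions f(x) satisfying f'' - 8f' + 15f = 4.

f = 4/15 + C1*exp(5*x) + C2*exp(3*x)

Characteristic equation r² - 8r + 15 = 0 factors as (r - 5)(r - 3) = 0, so r = 5, 3.
Hence f_h = C1*exp(5*x) + C2*exp(3*x).
For the particular solution try f_p = A0. Substituting and matching coefficients of each power of x gives A0 = 4/15, so f_p = 4/15.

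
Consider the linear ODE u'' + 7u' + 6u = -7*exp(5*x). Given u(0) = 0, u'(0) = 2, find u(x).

u = -29*exp(-6*x)/55 - 7*exp(5*x)/66 + 19*exp(-x)/30

Characteristic equation r² + 7r + 6 = 0 factors as (r + 1)(r + 6) = 0, so r = -1, -6.
Hence u_h = C1*exp(-x) + C2*exp(-6*x).
Try u_p = A*exp(5*x). Substituting into the equation and dividing by exp(5*x) gives A = -7/66, so u_p = -7*exp(5*x)/66.
General solution: u = -7*exp(5*x)/66 + C1*exp(-x) + C2*exp(-6*x).
Apply the initial conditions: u(0) = -7/66 + C1 + C2 = 0 and u'(0) = -35/66 - C1 - 6*C2 = 2. Solving gives C1 = 19/30, C2 = -29/55.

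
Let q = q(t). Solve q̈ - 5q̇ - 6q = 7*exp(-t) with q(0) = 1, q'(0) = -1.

Characteristic equation r² - 5r - 6 = 0 factors as (r + 1)(r - 6) = 0, so r = -1, 6.
Hence q_h = C1*exp(-t) + C2*exp(6*t).
Since exp(-t) solves the homogeneous equation (r = -1 is a root of multiplicity 1), multiply the trial by t. Try q_p = A*t*exp(-t). Substituting into the equation and dividing by exp(-t) gives A = -1, so q_p = -t*exp(-t).
General solution: q = C1*exp(-t) + C2*exp(6*t) - t*exp(-t).
Apply the initial conditions: q(0) = C1 + C2 = 1 and q'(0) = -1 - C1 + 6*C2 = -1. Solving gives C1 = 6/7, C2 = 1/7.

q = exp(6*t)/7 + 6*exp(-t)/7 - t*exp(-t)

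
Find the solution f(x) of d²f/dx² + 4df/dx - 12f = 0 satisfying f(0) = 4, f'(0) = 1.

Characteristic equation r² + 4r - 12 = 0 factors as (r - 2)(r + 6) = 0, so r = 2, -6.
Hence f_h = C1*exp(2*x) + C2*exp(-6*x).
Apply the initial conditions: f(0) = C1 + C2 = 4 and f'(0) = -6*C2 + 2*C1 = 1. Solving gives C1 = 25/8, C2 = 7/8.

f = 7*exp(-6*x)/8 + 25*exp(2*x)/8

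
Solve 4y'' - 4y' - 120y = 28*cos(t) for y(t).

y = -217*cos(t)/962 - 7*sin(t)/962 + C1*exp(6*t) + C2*exp(-5*t)

Divide through by 4: y'' - y' - 30y = 7*cos(t).
Characteristic equation r² - r - 30 = 0 factors as (r - 6)(r + 5) = 0, so r = 6, -5.
Hence y_h = C1*exp(6*t) + C2*exp(-5*t).
Try y_p = A*cos(t) + B*sin(t). Substituting and equating the coefficients of cos(t) and sin(t) gives A = -217/962, B = -7/962, so y_p = -217*cos(t)/962 - 7*sin(t)/962.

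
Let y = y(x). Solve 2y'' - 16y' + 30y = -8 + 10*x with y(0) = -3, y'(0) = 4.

y = -4/45 - 82*exp(3*x)/9 + x/3 + 31*exp(5*x)/5

Divide through by 2: y'' - 8y' + 15y = -4 + 5*x.
Characteristic equation r² - 8r + 15 = 0 factors as (r - 5)(r - 3) = 0, so r = 5, 3.
Hence y_h = C1*exp(5*x) + C2*exp(3*x).
For the particular solution try y_p = A0 + A1*x. Substituting and matching coefficients of each power of x gives A0 = -4/45, A1 = 1/3, so y_p = -4/45 + x/3.
General solution: y = -4/45 + x/3 + C1*exp(5*x) + C2*exp(3*x).
Apply the initial conditions: y(0) = -4/45 + C1 + C2 = -3 and y'(0) = 1/3 + 3*C2 + 5*C1 = 4. Solving gives C1 = 31/5, C2 = -82/9.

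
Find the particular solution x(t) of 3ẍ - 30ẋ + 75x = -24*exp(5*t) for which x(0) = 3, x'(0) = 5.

Divide through by 3: x'' - 10x' + 25x = -8*exp(5*t).
Characteristic equation r² - 10r + 25 = 0 has discriminant (-10)² - 4·(25) = 0, so r = 5 is a repeated root.
Hence x_h = (C1 + C2*t)*exp(5*t).
Since exp(5*t) solves the homogeneous equation (r = 5 is a root of multiplicity 2), multiply the trial by t^2. Try x_p = A*t^2*exp(5*t). Substituting into the equation and dividing by exp(5*t) gives A = -4, so x_p = -4*t^2*exp(5*t).
General solution: x = C1*exp(5*t) - 4*t^2*exp(5*t) + C2*t*exp(5*t).
Apply the initial conditions: x(0) = C1 = 3 and x'(0) = C2 + 5*C1 = 5. Solving gives C1 = 3, C2 = -10.

x = 3*exp(5*t) - 10*t*exp(5*t) - 4*t**2*exp(5*t)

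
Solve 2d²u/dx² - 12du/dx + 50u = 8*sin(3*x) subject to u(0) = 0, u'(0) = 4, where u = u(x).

Divide through by 2: u'' - 6u' + 25u = 4*sin(3*x).
Characteristic equation r² - 6r + 25 = 0 has discriminant (-6)² - 4·(25) = -64 < 0, so r = 3 ± 4i.
Hence u_h = C1*cos(4*x)*exp(3*x) + C2*exp(3*x)*sin(4*x).
Try u_p = A*cos(3*x) + B*sin(3*x). Substituting and equating the coefficients of cos(3x) and sin(3x) gives A = 18/145, B = 16/145, so u_p = 16*sin(3*x)/145 + 18*cos(3*x)/145.
General solution: u = 16*sin(3*x)/145 + 18*cos(3*x)/145 + C1*cos(4*x)*exp(3*x) + C2*exp(3*x)*sin(4*x).
Apply the initial conditions: u(0) = 18/145 + C1 = 0 and u'(0) = 48/145 + 3*C1 + 4*C2 = 4. Solving gives C1 = -18/145, C2 = 293/290.

u = 16*sin(3*x)/145 + 18*cos(3*x)/145 - 18*cos(4*x)*exp(3*x)/145 + 293*exp(3*x)*sin(4*x)/290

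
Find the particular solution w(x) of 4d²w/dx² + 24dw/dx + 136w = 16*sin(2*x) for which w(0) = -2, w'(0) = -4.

w = -4*cos(2*x)/87 + 10*sin(2*x)/87 - 878*exp(-3*x)*sin(5*x)/435 - 170*cos(5*x)*exp(-3*x)/87

Divide through by 4: w'' + 6w' + 34w = 4*sin(2*x).
Characteristic equation r² + 6r + 34 = 0 has discriminant (6)² - 4·(34) = -100 < 0, so r = -3 ± 5i.
Hence w_h = C1*cos(5*x)*exp(-3*x) + C2*exp(-3*x)*sin(5*x).
Try w_p = A*cos(2*x) + B*sin(2*x). Substituting and equating the coefficients of cos(2x) and sin(2x) gives A = -4/87, B = 10/87, so w_p = -4*cos(2*x)/87 + 10*sin(2*x)/87.
General solution: w = -4*cos(2*x)/87 + 10*sin(2*x)/87 + C1*cos(5*x)*exp(-3*x) + C2*exp(-3*x)*sin(5*x).
Apply the initial conditions: w(0) = -4/87 + C1 = -2 and w'(0) = 20/87 - 3*C1 + 5*C2 = -4. Solving gives C1 = -170/87, C2 = -878/435.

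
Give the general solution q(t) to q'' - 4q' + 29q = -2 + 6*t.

Characteristic equation r² - 4r + 29 = 0 has discriminant (-4)² - 4·(29) = -100 < 0, so r = 2 ± 5i.
Hence q_h = C1*cos(5*t)*exp(2*t) + C2*exp(2*t)*sin(5*t).
For the particular solution try q_p = A0 + A1*t. Substituting and matching coefficients of each power of t gives A0 = -34/841, A1 = 6/29, so q_p = -34/841 + 6*t/29.

q = -34/841 + 6*t/29 + C1*cos(5*t)*exp(2*t) + C2*exp(2*t)*sin(5*t)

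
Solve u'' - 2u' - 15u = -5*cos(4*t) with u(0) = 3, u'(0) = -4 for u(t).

Characteristic equation r² - 2r - 15 = 0 factors as (r - 5)(r + 3) = 0, so r = 5, -3.
Hence u_h = C1*exp(5*t) + C2*exp(-3*t).
Try u_p = A*cos(4*t) + B*sin(4*t). Substituting and equating the coefficients of cos(4t) and sin(4t) gives A = 31/205, B = 8/205, so u_p = 8*sin(4*t)/205 + 31*cos(4*t)/205.
General solution: u = 8*sin(4*t)/205 + 31*cos(4*t)/205 + C1*exp(5*t) + C2*exp(-3*t).
Apply the initial conditions: u(0) = 31/205 + C1 + C2 = 3 and u'(0) = 32/205 - 3*C2 + 5*C1 = -4. Solving gives C1 = 45/82, C2 = 23/10.

u = 8*sin(4*t)/205 + 23*exp(-3*t)/10 + 31*cos(4*t)/205 + 45*exp(5*t)/82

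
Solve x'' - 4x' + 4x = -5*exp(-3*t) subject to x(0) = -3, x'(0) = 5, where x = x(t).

x = -14*exp(2*t)/5 - exp(-3*t)/5 + 10*t*exp(2*t)

Characteristic equation r² - 4r + 4 = 0 has discriminant (-4)² - 4·(4) = 0, so r = 2 is a repeated root.
Hence x_h = (C1 + C2*t)*exp(2*t).
Try x_p = A*exp(-3*t). Substituting into the equation and dividing by exp(-3*t) gives A = -1/5, so x_p = -exp(-3*t)/5.
General solution: x = -exp(-3*t)/5 + C1*exp(2*t) + C2*t*exp(2*t).
Apply the initial conditions: x(0) = -1/5 + C1 = -3 and x'(0) = 3/5 + C2 + 2*C1 = 5. Solving gives C1 = -14/5, C2 = 10.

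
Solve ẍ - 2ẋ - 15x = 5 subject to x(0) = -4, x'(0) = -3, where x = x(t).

x = -1/3 - 23*exp(-3*t)/12 - 7*exp(5*t)/4

Characteristic equation r² - 2r - 15 = 0 factors as (r + 3)(r - 5) = 0, so r = -3, 5.
Hence x_h = C1*exp(-3*t) + C2*exp(5*t).
For the particular solution try x_p = A0. Substituting and matching coefficients of each power of t gives A0 = -1/3, so x_p = -1/3.
General solution: x = -1/3 + C1*exp(-3*t) + C2*exp(5*t).
Apply the initial conditions: x(0) = -1/3 + C1 + C2 = -4 and x'(0) = -3*C1 + 5*C2 = -3. Solving gives C1 = -23/12, C2 = -7/4.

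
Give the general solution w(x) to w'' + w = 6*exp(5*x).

Characteristic equation r² + 1 = 0 has discriminant (0)² - 4·(1) = -4 < 0, so r = ± i.
Hence w_h = C1*cos(x) + C2*sin(x).
Try w_p = A*exp(5*x). Substituting into the equation and dividing by exp(5*x) gives A = 3/13, so w_p = 3*exp(5*x)/13.

w = 3*exp(5*x)/13 + C1*cos(x) + C2*sin(x)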